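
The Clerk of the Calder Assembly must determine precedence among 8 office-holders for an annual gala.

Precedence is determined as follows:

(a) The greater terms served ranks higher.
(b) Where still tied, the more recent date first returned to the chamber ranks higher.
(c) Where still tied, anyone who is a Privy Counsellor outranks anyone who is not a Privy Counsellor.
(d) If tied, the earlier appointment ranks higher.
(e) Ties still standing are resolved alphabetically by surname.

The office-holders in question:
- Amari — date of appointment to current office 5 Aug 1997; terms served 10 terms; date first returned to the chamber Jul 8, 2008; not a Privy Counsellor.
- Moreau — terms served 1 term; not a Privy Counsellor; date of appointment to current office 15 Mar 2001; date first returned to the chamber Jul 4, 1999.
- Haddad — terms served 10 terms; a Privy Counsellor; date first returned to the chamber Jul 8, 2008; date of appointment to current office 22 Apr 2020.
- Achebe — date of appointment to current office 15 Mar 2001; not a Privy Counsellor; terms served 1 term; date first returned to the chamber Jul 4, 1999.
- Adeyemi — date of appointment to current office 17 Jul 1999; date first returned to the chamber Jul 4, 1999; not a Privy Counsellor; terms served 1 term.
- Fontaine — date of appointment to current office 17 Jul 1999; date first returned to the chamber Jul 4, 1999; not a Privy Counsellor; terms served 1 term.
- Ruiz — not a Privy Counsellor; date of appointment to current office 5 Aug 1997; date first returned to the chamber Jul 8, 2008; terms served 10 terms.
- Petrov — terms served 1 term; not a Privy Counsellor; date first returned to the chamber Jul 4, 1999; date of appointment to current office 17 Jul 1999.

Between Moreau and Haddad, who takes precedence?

Haddad

By terms served (higher first): Haddad, Amari and Ruiz (each 10 terms); then Adeyemi, Fontaine, Petrov, Achebe and Moreau (each 1 term).
Haddad, Amari and Ruiz all have date first returned to the chamber Jul 8, 2008, so the next rule applies.
Among Haddad, Amari and Ruiz, a Privy Counsellor before not a Privy Counsellor: Haddad (a Privy Counsellor) before Amari and Ruiz (not a Privy Counsellor).
Amari and Ruiz both have date of appointment to current office 5 Aug 1997, so the next rule applies.
Among Amari and Ruiz, alphabetically by surname: Amari before Ruiz.
Adeyemi, Fontaine, Petrov, Achebe and Moreau all have date first returned to the chamber Jul 4, 1999, so the next rule applies.
Adeyemi, Fontaine, Petrov, Achebe and Moreau are each not a Privy Counsellor, so the next rule applies.
Among Adeyemi, Fontaine, Petrov, Achebe and Moreau, by date of appointment to current office (earlier first): Adeyemi, Fontaine and Petrov (17 Jul 1999) before Achebe and Moreau (15 Mar 2001).
Among Adeyemi, Fontaine and Petrov, alphabetically by surname: Adeyemi before Fontaine before Petrov.
Among Achebe and Moreau, alphabetically by surname: Achebe before Moreau.
So Haddad takes precedence.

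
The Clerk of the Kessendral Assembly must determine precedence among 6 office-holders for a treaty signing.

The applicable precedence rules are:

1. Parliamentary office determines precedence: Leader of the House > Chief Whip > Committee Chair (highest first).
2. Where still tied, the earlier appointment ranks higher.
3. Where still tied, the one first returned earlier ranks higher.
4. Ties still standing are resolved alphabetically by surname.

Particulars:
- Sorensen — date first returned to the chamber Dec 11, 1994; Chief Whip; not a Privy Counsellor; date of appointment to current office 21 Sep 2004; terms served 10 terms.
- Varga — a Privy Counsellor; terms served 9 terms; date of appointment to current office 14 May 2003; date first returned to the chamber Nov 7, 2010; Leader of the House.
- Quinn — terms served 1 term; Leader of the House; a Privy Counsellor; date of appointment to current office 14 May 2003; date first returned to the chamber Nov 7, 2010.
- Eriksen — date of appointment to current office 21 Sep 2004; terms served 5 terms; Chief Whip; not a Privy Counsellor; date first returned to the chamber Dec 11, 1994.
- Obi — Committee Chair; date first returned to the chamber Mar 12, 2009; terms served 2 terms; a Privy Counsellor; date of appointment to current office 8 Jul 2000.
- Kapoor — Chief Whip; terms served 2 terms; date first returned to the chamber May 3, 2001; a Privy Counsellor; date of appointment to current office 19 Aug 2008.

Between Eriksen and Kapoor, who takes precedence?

Eriksen

By parliamentary office: Quinn and Varga (Leader of the House); then Eriksen, Sorensen and Kapoor (Chief Whip); then Obi (Committee Chair).
Quinn and Varga both have date of appointment to current office 14 May 2003, so the next rule applies.
Quinn and Varga both have date first returned to the chamber Nov 7, 2010, so the next rule applies.
Among Quinn and Varga, alphabetically by surname: Quinn before Varga.
Among Eriksen, Sorensen and Kapoor, by date of appointment to current office (earlier first): Eriksen and Sorensen (21 Sep 2004) before Kapoor (19 Aug 2008).
Eriksen and Sorensen both have date first returned to the chamber Dec 11, 1994, so the next rule applies.
Among Eriksen and Sorensen, alphabetically by surname: Eriksen before Sorensen.
So Eriksen takes precedence.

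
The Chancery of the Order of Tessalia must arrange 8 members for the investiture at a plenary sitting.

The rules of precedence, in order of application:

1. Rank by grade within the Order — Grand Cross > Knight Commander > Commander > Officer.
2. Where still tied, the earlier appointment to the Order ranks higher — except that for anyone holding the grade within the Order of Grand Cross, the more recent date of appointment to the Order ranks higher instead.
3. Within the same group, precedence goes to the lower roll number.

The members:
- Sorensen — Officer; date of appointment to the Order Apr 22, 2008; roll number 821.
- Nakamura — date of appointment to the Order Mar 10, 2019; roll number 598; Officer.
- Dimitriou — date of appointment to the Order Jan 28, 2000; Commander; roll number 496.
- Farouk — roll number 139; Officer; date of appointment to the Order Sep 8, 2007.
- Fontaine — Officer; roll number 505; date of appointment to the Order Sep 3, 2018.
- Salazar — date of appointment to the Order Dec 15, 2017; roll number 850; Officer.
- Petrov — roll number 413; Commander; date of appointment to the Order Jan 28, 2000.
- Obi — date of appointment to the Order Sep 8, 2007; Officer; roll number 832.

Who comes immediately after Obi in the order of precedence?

Sorensen

By grade within the Order: Petrov and Dimitriou (Commander); then Farouk, Obi, Sorensen, Salazar, Fontaine and Nakamura (Officer).
Petrov and Dimitriou both have date of appointment to the Order Jan 28, 2000, so the next rule applies.
Among Petrov and Dimitriou, by roll number (lower first): Petrov (413) before Dimitriou (496).
Among Farouk, Obi, Sorensen, Salazar, Fontaine and Nakamura, by date of appointment to the Order (earlier first): Farouk and Obi (Sep 8, 2007) before Sorensen (Apr 22, 2008) before Salazar (Dec 15, 2017) before Fontaine (Sep 3, 2018) before Nakamura (Mar 10, 2019).
Among Farouk and Obi, by roll number (lower first): Farouk (139) before Obi (832).
Order: Petrov, Dimitriou, Farouk, Obi, Sorensen, Salazar, Fontaine, Nakamura.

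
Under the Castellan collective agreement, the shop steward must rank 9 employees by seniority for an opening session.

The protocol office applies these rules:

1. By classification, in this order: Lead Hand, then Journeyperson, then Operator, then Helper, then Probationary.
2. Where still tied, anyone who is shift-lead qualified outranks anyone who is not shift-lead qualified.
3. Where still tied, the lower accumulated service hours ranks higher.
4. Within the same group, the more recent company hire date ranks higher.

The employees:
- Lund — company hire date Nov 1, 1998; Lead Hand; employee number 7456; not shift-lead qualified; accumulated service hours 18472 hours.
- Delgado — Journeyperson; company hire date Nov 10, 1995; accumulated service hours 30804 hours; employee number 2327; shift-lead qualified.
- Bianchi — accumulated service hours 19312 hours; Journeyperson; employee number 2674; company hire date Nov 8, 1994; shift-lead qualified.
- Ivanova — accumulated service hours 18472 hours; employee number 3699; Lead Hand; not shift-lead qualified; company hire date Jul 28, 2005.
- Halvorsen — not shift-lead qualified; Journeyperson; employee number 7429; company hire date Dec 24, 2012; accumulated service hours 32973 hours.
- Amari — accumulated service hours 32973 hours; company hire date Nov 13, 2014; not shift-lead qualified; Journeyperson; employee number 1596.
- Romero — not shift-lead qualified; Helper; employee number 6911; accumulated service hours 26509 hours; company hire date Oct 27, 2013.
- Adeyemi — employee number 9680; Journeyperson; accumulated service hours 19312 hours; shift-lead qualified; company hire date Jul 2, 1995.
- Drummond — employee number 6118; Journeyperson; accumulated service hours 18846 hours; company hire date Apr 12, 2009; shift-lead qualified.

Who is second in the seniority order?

By classification: Ivanova and Lund (Lead Hand); then Drummond, Adeyemi, Bianchi, Delgado, Amari and Halvorsen (Journeyperson); then Romero (Helper).
Ivanova and Lund are each not shift-lead qualified, so the next rule applies.
Ivanova and Lund both have accumulated service hours 18472 hours, so the next rule applies.
Among Ivanova and Lund, by company hire date (later first): Ivanova (Jul 28, 2005) before Lund (Nov 1, 1998).
Among Drummond, Adeyemi, Bianchi, Delgado, Amari and Halvorsen, shift-lead qualified before not shift-lead qualified: Drummond, Adeyemi, Bianchi and Delgado (shift-lead qualified) before Amari and Halvorsen (not shift-lead qualified).
Among Drummond, Adeyemi, Bianchi and Delgado, by accumulated service hours (lower first): Drummond (18846 hours) before Adeyemi and Bianchi (19312 hours) before Delgado (30804 hours).
Among Adeyemi and Bianchi, by company hire date (later first): Adeyemi (Jul 2, 1995) before Bianchi (Nov 8, 1994).
Amari and Halvorsen both have accumulated service hours 32973 hours, so the next rule applies.
Among Amari and Halvorsen, by company hire date (later first): Amari (Nov 13, 2014) before Halvorsen (Dec 24, 2012).
Order: Ivanova, Lund, Drummond, Adeyemi, Bianchi, Delgado, Amari, Halvorsen, Romero.

Lund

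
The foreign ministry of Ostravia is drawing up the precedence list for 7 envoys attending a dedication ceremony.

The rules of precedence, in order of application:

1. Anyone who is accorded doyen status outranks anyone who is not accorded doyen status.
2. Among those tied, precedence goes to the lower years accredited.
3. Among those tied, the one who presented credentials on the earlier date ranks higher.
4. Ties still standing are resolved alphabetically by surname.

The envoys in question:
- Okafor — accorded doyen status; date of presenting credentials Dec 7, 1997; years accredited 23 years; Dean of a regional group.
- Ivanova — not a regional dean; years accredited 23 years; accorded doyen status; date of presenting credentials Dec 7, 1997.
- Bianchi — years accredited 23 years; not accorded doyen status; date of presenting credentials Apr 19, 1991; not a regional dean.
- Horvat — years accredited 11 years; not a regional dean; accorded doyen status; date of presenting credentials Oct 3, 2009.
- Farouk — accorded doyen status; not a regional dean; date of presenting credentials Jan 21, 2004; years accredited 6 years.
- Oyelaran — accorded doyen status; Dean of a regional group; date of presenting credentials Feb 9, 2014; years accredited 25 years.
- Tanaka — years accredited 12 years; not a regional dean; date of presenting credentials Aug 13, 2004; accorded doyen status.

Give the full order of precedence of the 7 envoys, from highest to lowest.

By the first rule: Farouk, Horvat, Tanaka, Ivanova, Okafor and Oyelaran (each accorded doyen status); then Bianchi (not accorded doyen status).
Among Farouk, Horvat, Tanaka, Ivanova, Okafor and Oyelaran, by years accredited (lower first): Farouk (6 years) before Horvat (11 years) before Tanaka (12 years) before Ivanova and Okafor (23 years) before Oyelaran (25 years).
Ivanova and Okafor both have date of presenting credentials Dec 7, 1997, so the next rule applies.
Among Ivanova and Okafor, alphabetically by surname: Ivanova before Okafor.
Full order: Farouk, Horvat, Tanaka, Ivanova, Okafor, Oyelaran, Bianchi.

Farouk, Horvat, Tanaka, Ivanova, Okafor, Oyelaran, Bianchi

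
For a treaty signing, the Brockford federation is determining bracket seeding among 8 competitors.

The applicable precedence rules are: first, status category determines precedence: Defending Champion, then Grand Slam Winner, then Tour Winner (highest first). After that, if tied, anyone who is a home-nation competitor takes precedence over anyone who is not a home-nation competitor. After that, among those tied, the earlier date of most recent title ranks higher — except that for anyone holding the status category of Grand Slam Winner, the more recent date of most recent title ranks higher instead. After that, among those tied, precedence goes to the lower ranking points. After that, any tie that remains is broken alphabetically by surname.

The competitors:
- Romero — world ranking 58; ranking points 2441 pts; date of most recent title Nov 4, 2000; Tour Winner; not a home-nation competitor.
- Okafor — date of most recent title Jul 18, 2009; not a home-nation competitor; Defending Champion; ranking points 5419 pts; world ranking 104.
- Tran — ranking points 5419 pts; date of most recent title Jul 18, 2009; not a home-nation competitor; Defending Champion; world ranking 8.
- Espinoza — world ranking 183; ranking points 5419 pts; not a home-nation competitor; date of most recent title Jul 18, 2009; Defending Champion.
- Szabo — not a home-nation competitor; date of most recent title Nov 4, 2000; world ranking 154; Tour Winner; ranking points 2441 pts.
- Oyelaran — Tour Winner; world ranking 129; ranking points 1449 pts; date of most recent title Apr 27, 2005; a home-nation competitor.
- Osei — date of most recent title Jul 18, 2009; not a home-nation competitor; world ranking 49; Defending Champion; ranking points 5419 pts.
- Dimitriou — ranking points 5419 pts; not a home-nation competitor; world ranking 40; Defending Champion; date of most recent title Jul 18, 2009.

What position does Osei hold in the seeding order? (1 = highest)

4

By status category: Dimitriou, Espinoza, Okafor, Osei and Tran (Defending Champion); then Oyelaran, Romero and Szabo (Tour Winner).
Dimitriou, Espinoza, Okafor, Osei and Tran are each not a home-nation competitor, so the next rule applies.
Dimitriou, Espinoza, Okafor, Osei and Tran all have date of most recent title Jul 18, 2009, so the next rule applies.
Dimitriou, Espinoza, Okafor, Osei and Tran all have ranking points 5419 pts, so the next rule applies.
Among Dimitriou, Espinoza, Okafor, Osei and Tran, alphabetically by surname: Dimitriou before Espinoza before Okafor before Osei before Tran.
Among Oyelaran, Romero and Szabo, a home-nation competitor before not a home-nation competitor: Oyelaran (a home-nation competitor) before Romero and Szabo (not a home-nation competitor).
Romero and Szabo both have date of most recent title Nov 4, 2000, so the next rule applies.
Romero and Szabo both have ranking points 2441 pts, so the next rule applies.
Among Romero and Szabo, alphabetically by surname: Romero before Szabo.
Order: Dimitriou, Espinoza, Okafor, Osei, Tran, Oyelaran, Romero, Szabo. So position 4.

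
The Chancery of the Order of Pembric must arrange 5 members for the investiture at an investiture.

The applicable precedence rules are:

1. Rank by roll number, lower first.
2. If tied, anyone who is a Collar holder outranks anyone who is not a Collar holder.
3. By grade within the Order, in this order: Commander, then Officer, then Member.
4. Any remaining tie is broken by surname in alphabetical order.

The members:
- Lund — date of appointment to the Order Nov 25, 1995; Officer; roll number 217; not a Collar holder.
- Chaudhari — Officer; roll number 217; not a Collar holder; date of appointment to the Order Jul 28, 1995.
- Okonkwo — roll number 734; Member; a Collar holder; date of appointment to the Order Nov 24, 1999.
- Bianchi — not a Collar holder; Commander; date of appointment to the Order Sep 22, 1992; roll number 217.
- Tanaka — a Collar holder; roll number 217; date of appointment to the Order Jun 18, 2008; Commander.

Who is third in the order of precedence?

By roll number (lower first): Tanaka, Bianchi, Chaudhari and Lund (each 217); then Okonkwo (734).
Among Tanaka, Bianchi, Chaudhari and Lund, a Collar holder before not a Collar holder: Tanaka (a Collar holder) before Bianchi, Chaudhari and Lund (not a Collar holder).
Among Bianchi, Chaudhari and Lund, by grade within the Order: Bianchi (Commander) before Chaudhari and Lund (Officer).
Among Chaudhari and Lund, alphabetically by surname: Chaudhari before Lund.
Order: Tanaka, Bianchi, Chaudhari, Lund, Okonkwo.

Chaudhari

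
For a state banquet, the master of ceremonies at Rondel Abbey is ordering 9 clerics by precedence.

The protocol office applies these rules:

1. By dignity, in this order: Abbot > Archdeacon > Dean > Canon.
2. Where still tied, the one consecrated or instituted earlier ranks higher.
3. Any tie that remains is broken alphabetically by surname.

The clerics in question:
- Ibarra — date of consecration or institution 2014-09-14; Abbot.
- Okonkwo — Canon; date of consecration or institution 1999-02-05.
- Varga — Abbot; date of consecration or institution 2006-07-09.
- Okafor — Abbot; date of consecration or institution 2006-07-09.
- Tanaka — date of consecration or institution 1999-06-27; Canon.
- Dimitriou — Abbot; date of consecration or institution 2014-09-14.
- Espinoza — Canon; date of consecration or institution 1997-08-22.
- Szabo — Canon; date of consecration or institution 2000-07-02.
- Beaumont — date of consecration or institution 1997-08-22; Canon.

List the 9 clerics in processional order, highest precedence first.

Okafor, Varga, Dimitriou, Ibarra, Beaumont, Espinoza, Okonkwo, Tanaka, Szabo

By dignity: Okafor, Varga, Dimitriou and Ibarra (Abbot); then Beaumont, Espinoza, Okonkwo, Tanaka and Szabo (Canon).
Among Okafor, Varga, Dimitriou and Ibarra, by date of consecration or institution (earlier first): Okafor and Varga (2006-07-09) before Dimitriou and Ibarra (2014-09-14).
Among Okafor and Varga, alphabetically by surname: Okafor before Varga.
Among Dimitriou and Ibarra, alphabetically by surname: Dimitriou before Ibarra.
Among Beaumont, Espinoza, Okonkwo, Tanaka and Szabo, by date of consecration or institution (earlier first): Beaumont and Espinoza (1997-08-22) before Okonkwo (1999-02-05) before Tanaka (1999-06-27) before Szabo (2000-07-02).
Among Beaumont and Espinoza, alphabetically by surname: Beaumont before Espinoza.
Full order: Okafor, Varga, Dimitriou, Ibarra, Beaumont, Espinoza, Okonkwo, Tanaka, Szabo.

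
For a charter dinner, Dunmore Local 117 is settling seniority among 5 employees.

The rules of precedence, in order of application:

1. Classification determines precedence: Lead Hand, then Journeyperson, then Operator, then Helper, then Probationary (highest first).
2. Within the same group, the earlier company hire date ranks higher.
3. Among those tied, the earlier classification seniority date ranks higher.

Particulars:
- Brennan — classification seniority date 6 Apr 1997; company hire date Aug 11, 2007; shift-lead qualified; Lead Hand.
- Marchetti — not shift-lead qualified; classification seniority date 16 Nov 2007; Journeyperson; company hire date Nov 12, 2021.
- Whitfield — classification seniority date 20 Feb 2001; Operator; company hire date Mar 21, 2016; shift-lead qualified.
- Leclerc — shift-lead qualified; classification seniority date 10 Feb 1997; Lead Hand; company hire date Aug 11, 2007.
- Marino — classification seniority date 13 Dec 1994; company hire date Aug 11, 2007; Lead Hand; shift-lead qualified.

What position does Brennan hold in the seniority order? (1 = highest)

By classification: Marino, Leclerc and Brennan (Lead Hand); then Marchetti (Journeyperson); then Whitfield (Operator).
Marino, Leclerc and Brennan all have company hire date Aug 11, 2007, so the next rule applies.
Among Marino, Leclerc and Brennan, by classification seniority date (earlier first): Marino (13 Dec 1994) before Leclerc (10 Feb 1997) before Brennan (6 Apr 1997).
Order: Marino, Leclerc, Brennan, Marchetti, Whitfield. So position 3.

3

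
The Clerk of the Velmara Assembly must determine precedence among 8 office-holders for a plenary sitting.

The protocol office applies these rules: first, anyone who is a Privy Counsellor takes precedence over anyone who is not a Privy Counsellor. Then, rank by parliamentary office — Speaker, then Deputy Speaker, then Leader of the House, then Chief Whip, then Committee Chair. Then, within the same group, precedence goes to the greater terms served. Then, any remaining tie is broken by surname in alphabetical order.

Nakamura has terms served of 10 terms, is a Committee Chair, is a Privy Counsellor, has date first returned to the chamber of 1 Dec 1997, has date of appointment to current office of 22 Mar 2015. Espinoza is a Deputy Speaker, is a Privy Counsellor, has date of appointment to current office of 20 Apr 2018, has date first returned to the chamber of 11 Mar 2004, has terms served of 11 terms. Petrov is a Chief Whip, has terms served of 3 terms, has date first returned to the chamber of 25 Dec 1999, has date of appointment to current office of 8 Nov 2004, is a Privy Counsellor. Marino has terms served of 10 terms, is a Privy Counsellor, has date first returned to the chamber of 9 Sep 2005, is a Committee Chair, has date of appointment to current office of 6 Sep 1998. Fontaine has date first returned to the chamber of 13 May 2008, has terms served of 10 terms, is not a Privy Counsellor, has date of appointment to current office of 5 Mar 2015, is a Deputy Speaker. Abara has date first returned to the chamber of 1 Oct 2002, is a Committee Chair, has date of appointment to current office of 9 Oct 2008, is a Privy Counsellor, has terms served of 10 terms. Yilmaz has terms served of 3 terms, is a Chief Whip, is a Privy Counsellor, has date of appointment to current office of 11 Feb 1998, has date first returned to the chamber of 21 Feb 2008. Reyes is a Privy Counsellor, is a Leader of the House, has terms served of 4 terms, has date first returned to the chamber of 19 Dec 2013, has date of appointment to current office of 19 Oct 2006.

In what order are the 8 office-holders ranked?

Espinoza, Reyes, Petrov, Yilmaz, Abara, Marino, Nakamura, Fontaine

By the first rule: Espinoza, Reyes, Petrov, Yilmaz, Abara, Marino and Nakamura (each a Privy Counsellor); then Fontaine (not a Privy Counsellor).
Among Espinoza, Reyes, Petrov, Yilmaz, Abara, Marino and Nakamura, by parliamentary office: Espinoza (Deputy Speaker) before Reyes (Leader of the House) before Petrov and Yilmaz (Chief Whip) before Abara, Marino and Nakamura (Committee Chair).
Petrov and Yilmaz both have terms served 3 terms, so the next rule applies.
Among Petrov and Yilmaz, alphabetically by surname: Petrov before Yilmaz.
Abara, Marino and Nakamura all have terms served 10 terms, so the next rule applies.
Among Abara, Marino and Nakamura, alphabetically by surname: Abara before Marino before Nakamura.
Full order: Espinoza, Reyes, Petrov, Yilmaz, Abara, Marino, Nakamura, Fontaine.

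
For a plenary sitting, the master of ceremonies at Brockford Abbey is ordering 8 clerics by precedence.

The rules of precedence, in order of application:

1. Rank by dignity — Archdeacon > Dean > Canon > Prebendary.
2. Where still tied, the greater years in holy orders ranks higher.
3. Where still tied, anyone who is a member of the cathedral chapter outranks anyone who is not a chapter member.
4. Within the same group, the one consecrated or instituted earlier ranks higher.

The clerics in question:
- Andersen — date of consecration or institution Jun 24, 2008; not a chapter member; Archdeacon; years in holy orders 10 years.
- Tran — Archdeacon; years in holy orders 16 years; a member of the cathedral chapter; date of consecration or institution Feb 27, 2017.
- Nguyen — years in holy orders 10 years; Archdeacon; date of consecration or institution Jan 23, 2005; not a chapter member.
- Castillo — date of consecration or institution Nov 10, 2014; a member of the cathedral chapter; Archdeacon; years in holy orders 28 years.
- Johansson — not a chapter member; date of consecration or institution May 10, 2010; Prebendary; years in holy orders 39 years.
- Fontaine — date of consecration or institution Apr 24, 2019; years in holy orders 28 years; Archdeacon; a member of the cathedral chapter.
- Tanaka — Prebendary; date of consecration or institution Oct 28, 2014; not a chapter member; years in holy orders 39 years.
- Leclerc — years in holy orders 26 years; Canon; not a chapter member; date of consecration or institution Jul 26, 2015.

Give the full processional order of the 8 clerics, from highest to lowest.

Castillo, Fontaine, Tran, Nguyen, Andersen, Leclerc, Johansson, Tanaka

By dignity: Castillo, Fontaine, Tran, Nguyen and Andersen (Archdeacon); then Leclerc (Canon); then Johansson and Tanaka (Prebendary).
Among Castillo, Fontaine, Tran, Nguyen and Andersen, by years in holy orders (higher first): Castillo and Fontaine (28 years) before Tran (16 years) before Nguyen and Andersen (10 years).
Castillo and Fontaine are each a member of the cathedral chapter, so the next rule applies.
Among Castillo and Fontaine, by date of consecration or institution (earlier first): Castillo (Nov 10, 2014) before Fontaine (Apr 24, 2019).
Nguyen and Andersen are each not a chapter member, so the next rule applies.
Among Nguyen and Andersen, by date of consecration or institution (earlier first): Nguyen (Jan 23, 2005) before Andersen (Jun 24, 2008).
Johansson and Tanaka both have years in holy orders 39 years, so the next rule applies.
Johansson and Tanaka are each not a chapter member, so the next rule applies.
Among Johansson and Tanaka, by date of consecration or institution (earlier first): Johansson (May 10, 2010) before Tanaka (Oct 28, 2014).
Full order: Castillo, Fontaine, Tran, Nguyen, Andersen, Leclerc, Johansson, Tanaka.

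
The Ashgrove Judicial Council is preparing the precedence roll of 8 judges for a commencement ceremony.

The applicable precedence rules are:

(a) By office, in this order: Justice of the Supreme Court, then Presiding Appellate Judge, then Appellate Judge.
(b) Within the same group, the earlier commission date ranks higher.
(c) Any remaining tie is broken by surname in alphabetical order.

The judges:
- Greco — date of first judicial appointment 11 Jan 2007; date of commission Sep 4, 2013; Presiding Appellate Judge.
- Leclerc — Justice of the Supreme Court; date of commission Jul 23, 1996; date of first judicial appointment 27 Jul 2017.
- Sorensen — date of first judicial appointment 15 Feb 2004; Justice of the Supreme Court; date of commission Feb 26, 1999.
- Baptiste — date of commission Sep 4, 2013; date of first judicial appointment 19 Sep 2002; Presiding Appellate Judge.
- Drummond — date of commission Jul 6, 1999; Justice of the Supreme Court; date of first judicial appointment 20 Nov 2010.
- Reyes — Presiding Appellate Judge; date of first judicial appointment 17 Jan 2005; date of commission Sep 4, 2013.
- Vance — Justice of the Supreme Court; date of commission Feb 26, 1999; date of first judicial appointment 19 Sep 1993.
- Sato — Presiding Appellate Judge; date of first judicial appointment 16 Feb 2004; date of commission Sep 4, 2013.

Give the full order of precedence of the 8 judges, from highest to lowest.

By office: Leclerc, Sorensen, Vance and Drummond (Justice of the Supreme Court); then Baptiste, Greco, Reyes and Sato (Presiding Appellate Judge).
Among Leclerc, Sorensen, Vance and Drummond, by date of commission (earlier first): Leclerc (Jul 23, 1996) before Sorensen and Vance (Feb 26, 1999) before Drummond (Jul 6, 1999).
Among Sorensen and Vance, alphabetically by surname: Sorensen before Vance.
Baptiste, Greco, Reyes and Sato all have date of commission Sep 4, 2013, so the next rule applies.
Among Baptiste, Greco, Reyes and Sato, alphabetically by surname: Baptiste before Greco before Reyes before Sato.
Full order: Leclerc, Sorensen, Vance, Drummond, Baptiste, Greco, Reyes, Sato.

Leclerc, Sorensen, Vance, Drummond, Baptiste, Greco, Reyes, Sato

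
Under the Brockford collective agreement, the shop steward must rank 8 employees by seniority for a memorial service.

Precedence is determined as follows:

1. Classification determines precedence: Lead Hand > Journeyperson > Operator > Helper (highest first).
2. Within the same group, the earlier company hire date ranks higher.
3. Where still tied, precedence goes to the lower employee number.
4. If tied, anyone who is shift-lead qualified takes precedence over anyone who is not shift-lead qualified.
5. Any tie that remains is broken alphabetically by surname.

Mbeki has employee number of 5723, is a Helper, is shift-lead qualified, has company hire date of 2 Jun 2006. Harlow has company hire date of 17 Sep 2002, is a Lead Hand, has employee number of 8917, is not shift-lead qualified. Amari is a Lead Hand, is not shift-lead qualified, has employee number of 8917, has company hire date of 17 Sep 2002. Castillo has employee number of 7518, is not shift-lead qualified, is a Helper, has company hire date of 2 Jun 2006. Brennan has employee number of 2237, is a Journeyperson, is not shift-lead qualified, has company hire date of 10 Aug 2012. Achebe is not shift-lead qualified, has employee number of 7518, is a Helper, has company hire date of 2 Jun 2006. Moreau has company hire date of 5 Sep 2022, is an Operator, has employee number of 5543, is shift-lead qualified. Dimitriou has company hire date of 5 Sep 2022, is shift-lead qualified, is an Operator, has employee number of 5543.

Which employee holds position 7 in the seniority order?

By classification: Amari and Harlow (Lead Hand); then Brennan (Journeyperson); then Dimitriou and Moreau (Operator); then Mbeki, Achebe and Castillo (Helper).
Amari and Harlow both have company hire date 17 Sep 2002, so the next rule applies.
Amari and Harlow both have employee number 8917, so the next rule applies.
Amari and Harlow are each not shift-lead qualified, so the next rule applies.
Among Amari and Harlow, alphabetically by surname: Amari before Harlow.
Dimitriou and Moreau both have company hire date 5 Sep 2022, so the next rule applies.
Dimitriou and Moreau both have employee number 5543, so the next rule applies.
Dimitriou and Moreau are each shift-lead qualified, so the next rule applies.
Among Dimitriou and Moreau, alphabetically by surname: Dimitriou before Moreau.
Mbeki, Achebe and Castillo all have company hire date 2 Jun 2006, so the next rule applies.
Among Mbeki, Achebe and Castillo, by employee number (lower first): Mbeki (5723) before Achebe and Castillo (7518).
Achebe and Castillo are each not shift-lead qualified, so the next rule applies.
Among Achebe and Castillo, alphabetically by surname: Achebe before Castillo.
Order: Amari, Harlow, Brennan, Dimitriou, Moreau, Mbeki, Achebe, Castillo.

Achebe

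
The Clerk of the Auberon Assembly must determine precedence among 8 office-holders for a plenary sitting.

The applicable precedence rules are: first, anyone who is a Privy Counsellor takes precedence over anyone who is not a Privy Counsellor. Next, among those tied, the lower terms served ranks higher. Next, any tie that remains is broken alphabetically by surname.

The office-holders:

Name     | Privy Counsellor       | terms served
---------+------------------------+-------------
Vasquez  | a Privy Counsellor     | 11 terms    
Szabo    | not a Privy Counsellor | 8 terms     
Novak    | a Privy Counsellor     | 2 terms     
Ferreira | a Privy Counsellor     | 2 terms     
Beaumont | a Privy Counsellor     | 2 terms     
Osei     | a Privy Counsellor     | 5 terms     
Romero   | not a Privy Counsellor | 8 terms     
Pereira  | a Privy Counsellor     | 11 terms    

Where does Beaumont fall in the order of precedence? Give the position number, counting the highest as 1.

By the first rule: Beaumont, Ferreira, Novak, Osei, Pereira and Vasquez (each a Privy Counsellor); then Romero and Szabo (both not a Privy Counsellor).
Among Beaumont, Ferreira, Novak, Osei, Pereira and Vasquez, by terms served (lower first): Beaumont, Ferreira and Novak (2 terms) before Osei (5 terms) before Pereira and Vasquez (11 terms).
Among Beaumont, Ferreira and Novak, alphabetically by surname: Beaumont before Ferreira before Novak.
Among Pereira and Vasquez, alphabetically by surname: Pereira before Vasquez.
Romero and Szabo both have terms served 8 terms, so the next rule applies.
Among Romero and Szabo, alphabetically by surname: Romero before Szabo.
Order: Beaumont, Ferreira, Novak, Osei, Pereira, Vasquez, Romero, Szabo. So position 1.

1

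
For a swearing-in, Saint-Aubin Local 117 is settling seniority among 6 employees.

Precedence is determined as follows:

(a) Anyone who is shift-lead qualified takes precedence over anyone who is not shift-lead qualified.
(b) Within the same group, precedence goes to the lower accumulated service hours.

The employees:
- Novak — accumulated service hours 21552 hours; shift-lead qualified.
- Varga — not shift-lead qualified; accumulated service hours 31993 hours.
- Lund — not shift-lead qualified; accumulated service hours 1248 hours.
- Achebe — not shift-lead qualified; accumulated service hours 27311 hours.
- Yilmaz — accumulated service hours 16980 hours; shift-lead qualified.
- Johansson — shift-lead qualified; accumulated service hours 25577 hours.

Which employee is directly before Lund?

Johansson

By the first rule: Yilmaz, Novak and Johansson (each shift-lead qualified); then Lund, Achebe and Varga (each not shift-lead qualified).
Among Yilmaz, Novak and Johansson, by accumulated service hours (lower first): Yilmaz (16980 hours) before Novak (21552 hours) before Johansson (25577 hours).
Among Lund, Achebe and Varga, by accumulated service hours (lower first): Lund (1248 hours) before Achebe (27311 hours) before Varga (31993 hours).
Order: Yilmaz, Novak, Johansson, Lund, Achebe, Varga.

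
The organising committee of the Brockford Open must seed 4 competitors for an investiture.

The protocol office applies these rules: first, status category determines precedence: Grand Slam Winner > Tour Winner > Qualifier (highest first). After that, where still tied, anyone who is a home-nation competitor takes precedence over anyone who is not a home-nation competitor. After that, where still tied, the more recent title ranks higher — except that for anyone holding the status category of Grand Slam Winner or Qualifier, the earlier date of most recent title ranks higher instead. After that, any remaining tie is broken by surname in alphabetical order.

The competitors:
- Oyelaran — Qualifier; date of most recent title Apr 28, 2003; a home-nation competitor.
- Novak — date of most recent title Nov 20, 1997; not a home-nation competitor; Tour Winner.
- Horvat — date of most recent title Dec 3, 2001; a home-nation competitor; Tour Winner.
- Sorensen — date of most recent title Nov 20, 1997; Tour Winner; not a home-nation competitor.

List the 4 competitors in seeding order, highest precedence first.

By status category: Horvat, Novak and Sorensen (Tour Winner); then Oyelaran (Qualifier).
Among Horvat, Novak and Sorensen, a home-nation competitor before not a home-nation competitor: Horvat (a home-nation competitor) before Novak and Sorensen (not a home-nation competitor).
Novak and Sorensen both have date of most recent title Nov 20, 1997, so the next rule applies.
Among Novak and Sorensen, alphabetically by surname: Novak before Sorensen.
Full order: Horvat, Novak, Sorensen, Oyelaran.

Horvat, Novak, Sorensen, Oyelaran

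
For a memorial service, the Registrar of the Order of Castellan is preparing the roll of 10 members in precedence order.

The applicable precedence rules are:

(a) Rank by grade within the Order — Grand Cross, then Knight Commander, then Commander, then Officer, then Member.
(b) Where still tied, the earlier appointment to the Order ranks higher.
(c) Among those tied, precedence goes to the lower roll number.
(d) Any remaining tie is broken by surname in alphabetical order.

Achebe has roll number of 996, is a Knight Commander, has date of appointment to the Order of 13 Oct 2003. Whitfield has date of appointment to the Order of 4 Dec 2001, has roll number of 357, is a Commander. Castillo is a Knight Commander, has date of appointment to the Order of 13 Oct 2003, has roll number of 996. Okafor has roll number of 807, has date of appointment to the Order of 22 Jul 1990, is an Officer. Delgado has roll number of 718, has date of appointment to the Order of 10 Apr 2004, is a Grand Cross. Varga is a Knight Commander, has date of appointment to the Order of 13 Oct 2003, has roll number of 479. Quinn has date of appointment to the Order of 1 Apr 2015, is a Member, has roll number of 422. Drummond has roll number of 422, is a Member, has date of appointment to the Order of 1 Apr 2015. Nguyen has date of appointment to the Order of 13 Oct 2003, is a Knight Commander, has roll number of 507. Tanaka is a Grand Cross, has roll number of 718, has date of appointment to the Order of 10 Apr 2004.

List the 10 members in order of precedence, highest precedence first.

Delgado, Tanaka, Varga, Nguyen, Achebe, Castillo, Whitfield, Okafor, Drummond, Quinn

By grade within the Order: Delgado and Tanaka (Grand Cross); then Varga, Nguyen, Achebe and Castillo (Knight Commander); then Whitfield (Commander); then Okafor (Officer); then Drummond and Quinn (Member).
Delgado and Tanaka both have date of appointment to the Order 10 Apr 2004, so the next rule applies.
Delgado and Tanaka both have roll number 718, so the next rule applies.
Among Delgado and Tanaka, alphabetically by surname: Delgado before Tanaka.
Varga, Nguyen, Achebe and Castillo all have date of appointment to the Order 13 Oct 2003, so the next rule applies.
Among Varga, Nguyen, Achebe and Castillo, by roll number (lower first): Varga (479) before Nguyen (507) before Achebe and Castillo (996).
Among Achebe and Castillo, alphabetically by surname: Achebe before Castillo.
Drummond and Quinn both have date of appointment to the Order 1 Apr 2015, so the next rule applies.
Drummond and Quinn both have roll number 422, so the next rule applies.
Among Drummond and Quinn, alphabetically by surname: Drummond before Quinn.
Full order: Delgado, Tanaka, Varga, Nguyen, Achebe, Castillo, Whitfield, Okafor, Drummond, Quinn.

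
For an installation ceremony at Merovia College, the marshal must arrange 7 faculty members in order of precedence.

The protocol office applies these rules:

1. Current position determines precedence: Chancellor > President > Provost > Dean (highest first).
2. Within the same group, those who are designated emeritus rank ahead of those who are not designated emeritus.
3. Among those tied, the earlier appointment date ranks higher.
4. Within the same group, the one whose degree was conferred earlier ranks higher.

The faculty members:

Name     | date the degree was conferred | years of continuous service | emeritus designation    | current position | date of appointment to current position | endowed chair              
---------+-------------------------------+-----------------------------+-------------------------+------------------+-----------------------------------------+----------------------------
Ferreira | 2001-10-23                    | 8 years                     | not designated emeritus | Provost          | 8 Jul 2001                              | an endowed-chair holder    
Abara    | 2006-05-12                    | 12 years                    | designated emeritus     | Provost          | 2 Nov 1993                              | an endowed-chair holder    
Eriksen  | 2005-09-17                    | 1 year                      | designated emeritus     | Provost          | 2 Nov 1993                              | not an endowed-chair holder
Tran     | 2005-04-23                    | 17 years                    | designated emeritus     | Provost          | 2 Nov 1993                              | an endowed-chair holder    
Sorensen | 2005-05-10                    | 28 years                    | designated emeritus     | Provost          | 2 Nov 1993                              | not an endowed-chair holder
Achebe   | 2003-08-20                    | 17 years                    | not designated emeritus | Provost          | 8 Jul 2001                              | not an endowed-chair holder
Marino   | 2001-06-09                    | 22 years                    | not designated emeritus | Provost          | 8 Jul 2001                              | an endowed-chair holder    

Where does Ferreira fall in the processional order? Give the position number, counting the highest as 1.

6

By current position: Tran, Sorensen, Eriksen, Abara, Marino, Ferreira and Achebe (Provost).
Among Tran, Sorensen, Eriksen, Abara, Marino, Ferreira and Achebe, designated emeritus before not designated emeritus: Tran, Sorensen, Eriksen and Abara (designated emeritus) before Marino, Ferreira and Achebe (not designated emeritus).
Tran, Sorensen, Eriksen and Abara all have date of appointment to current position 2 Nov 1993, so the next rule applies.
Among Tran, Sorensen, Eriksen and Abara, by date the degree was conferred (earlier first): Tran (2005-04-23) before Sorensen (2005-05-10) before Eriksen (2005-09-17) before Abara (2006-05-12).
Marino, Ferreira and Achebe all have date of appointment to current position 8 Jul 2001, so the next rule applies.
Among Marino, Ferreira and Achebe, by date the degree was conferred (earlier first): Marino (2001-06-09) before Ferreira (2001-10-23) before Achebe (2003-08-20).
Order: Tran, Sorensen, Eriksen, Abara, Marino, Ferreira, Achebe. So position 6.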